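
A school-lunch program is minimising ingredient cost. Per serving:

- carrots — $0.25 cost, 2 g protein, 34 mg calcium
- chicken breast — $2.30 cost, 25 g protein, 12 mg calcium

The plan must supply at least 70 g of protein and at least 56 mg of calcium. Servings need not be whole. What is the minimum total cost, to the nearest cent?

Compare the cost at each extreme point of the feasible region.
carrots only: max(70/2, 56/34) = 35 servings → $8.75.
chicken breast only: max(70/25, 56/12) = 4.667 servings → $10.73.
carrots + chicken breast with both tight: 0.678 servings and 2.746 servings → $6.48.
The minimum over all feasible corners is $6.48.

$6.48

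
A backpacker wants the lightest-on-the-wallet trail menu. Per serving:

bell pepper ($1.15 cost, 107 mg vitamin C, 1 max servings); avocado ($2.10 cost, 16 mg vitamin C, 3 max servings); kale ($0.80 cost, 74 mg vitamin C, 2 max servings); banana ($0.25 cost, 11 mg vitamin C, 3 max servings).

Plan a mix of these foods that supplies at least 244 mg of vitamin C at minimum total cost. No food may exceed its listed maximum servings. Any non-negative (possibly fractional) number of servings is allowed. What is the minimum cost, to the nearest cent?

Cost per mg of vitamin C: bell pepper $0.0107, kale $0.0108, banana $0.0227, avocado $0.1313.
Take 1 serving of bell pepper: +107.0 mg vitamin C for $1.15 (total $1.15, still need 137.0 mg).
Take 1.851 servings of kale: +137.0 mg vitamin C for $1.48 (total $2.63, still need 0.0 mg).
Filling from the cheapest source first is optimal under one linear minimum: $2.63.

$2.63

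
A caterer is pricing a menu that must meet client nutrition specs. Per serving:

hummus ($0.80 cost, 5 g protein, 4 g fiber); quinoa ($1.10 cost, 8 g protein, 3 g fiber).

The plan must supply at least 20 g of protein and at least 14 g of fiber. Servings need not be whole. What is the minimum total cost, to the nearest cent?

$3.09

The cheapest plan sits at a corner of the feasible region — with two constraints it uses at most two foods.
hummus only: max(20/5, 14/4) = 4 servings → $3.20.
quinoa only: max(20/8, 14/3) = 4.667 servings → $5.13.
hummus + quinoa with both tight: 3.059 servings and 0.5882 servings → $3.09.
So the least-cost plan costs $3.09.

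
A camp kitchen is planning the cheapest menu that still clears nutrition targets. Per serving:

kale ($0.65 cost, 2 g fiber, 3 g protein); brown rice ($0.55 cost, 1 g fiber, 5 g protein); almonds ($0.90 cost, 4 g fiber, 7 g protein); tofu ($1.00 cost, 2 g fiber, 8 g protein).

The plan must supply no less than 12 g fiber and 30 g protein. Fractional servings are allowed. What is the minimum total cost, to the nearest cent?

$3.60

Check every corner: each single food scaled to meet both minima, and each pair solved so both constraints bind.
kale only: max(12/2, 30/3) = 10 servings → $6.50.
brown rice only: max(12/1, 30/5) = 12 servings → $6.60.
almonds only: max(12/4, 30/7) = 4.286 servings → $3.86.
tofu only: max(12/2, 30/8) = 6 servings → $6.00.
kale + brown rice with both tight: 4.286 servings and 3.429 servings → $4.67.
kale + almonds with both targets exact would need a negative amount; discard.
kale + tofu with both tight: 3.6 servings and 2.4 servings → $4.74.
brown rice + almonds with both tight: 2.769 servings and 2.308 servings → $3.60.
brown rice + tofu: the both-tight solution has a negative serving — not a feasible corner.
almonds + tofu with both tight: 2 servings and 2 servings → $3.80.
Cheapest feasible corner: $3.60.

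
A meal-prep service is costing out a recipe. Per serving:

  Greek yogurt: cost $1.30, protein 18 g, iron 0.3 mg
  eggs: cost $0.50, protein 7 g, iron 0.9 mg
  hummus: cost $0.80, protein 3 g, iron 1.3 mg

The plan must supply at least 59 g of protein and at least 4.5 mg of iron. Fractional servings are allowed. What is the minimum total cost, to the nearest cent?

A basic optimal solution has at most two foods positive. Try each food alone and each pair with both targets met exactly.
Greek yogurt only: max(59/18, 4.5/0.3) = 15 servings → $19.50.
eggs only: max(59/7, 4.5/0.9) = 8.429 servings → $4.21.
hummus only: max(59/3, 4.5/1.3) = 19.67 servings → $15.73.
Greek yogurt + eggs with both tight: 1.532 servings and 4.489 servings → $4.24.
Greek yogurt + hummus with both tight: 2.809 servings and 2.813 servings → $5.90.
eggs + hummus with both targets exact would need a negative amount; discard.
Cheapest feasible corner: $4.21.

$4.21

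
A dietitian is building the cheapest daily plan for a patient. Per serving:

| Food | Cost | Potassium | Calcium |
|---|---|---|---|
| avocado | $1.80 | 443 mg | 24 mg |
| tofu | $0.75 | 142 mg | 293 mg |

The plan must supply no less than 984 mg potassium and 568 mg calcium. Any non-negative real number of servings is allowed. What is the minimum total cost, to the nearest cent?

$4.31

With two linear requirements the optimum uses one or two foods; enumerate the corners.
avocado only: max(984/443, 568/24) = 23.67 servings → $42.60.
tofu only: max(984/142, 568/293) = 6.93 servings → $5.20.
avocado + tofu with both tight: 1.643 servings and 1.804 servings → $4.31.
So the least-cost plan costs $4.31.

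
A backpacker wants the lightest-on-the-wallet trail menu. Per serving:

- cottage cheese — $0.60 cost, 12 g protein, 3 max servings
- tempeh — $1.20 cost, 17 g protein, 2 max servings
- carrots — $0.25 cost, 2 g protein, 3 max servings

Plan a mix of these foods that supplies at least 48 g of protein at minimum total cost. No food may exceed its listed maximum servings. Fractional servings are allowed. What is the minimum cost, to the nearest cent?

Cost per g of protein: cottage cheese $0.0500, tempeh $0.0706, carrots $0.1250.
Take 3 servings of cottage cheese: +36.0 g protein for $1.80 (total $1.80, still need 12.0 g).
Take 0.7059 servings of tempeh: +12.0 g protein for $0.85 (total $2.65, still need 0.0 g).
Filling from the cheapest source first is optimal under one linear minimum: $2.65.

$2.65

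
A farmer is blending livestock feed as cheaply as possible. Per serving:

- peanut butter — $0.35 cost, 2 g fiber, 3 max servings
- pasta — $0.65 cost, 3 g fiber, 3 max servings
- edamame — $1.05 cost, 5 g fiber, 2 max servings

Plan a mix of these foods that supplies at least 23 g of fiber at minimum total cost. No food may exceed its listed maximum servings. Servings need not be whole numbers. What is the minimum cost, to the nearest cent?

Cost per g of fiber: peanut butter $0.1750, edamame $0.2100, pasta $0.2167.
Take 3 servings of peanut butter: +6.0 g fiber for $1.05 (total $1.05, still need 17.0 g).
Take 2 servings of edamame: +10.0 g fiber for $2.10 (total $3.15, still need 7.0 g).
Take 2.333 servings of pasta: +7.0 g fiber for $1.52 (total $4.67, still need 0.0 g).
Greedy by cheapest-per-g is optimal for a single linear constraint, so the minimum cost is $4.67.

$4.67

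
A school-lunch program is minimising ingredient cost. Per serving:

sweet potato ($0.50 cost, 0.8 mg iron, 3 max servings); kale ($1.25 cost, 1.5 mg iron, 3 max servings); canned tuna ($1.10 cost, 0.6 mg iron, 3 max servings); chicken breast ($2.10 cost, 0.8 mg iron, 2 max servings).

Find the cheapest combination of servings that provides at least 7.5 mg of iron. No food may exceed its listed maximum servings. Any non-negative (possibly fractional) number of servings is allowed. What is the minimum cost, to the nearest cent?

Cost per mg of iron: sweet potato $0.6250, kale $0.8333, canned tuna $1.8333, chicken breast $2.6250.
Take 3 servings of sweet potato: +2.4 mg iron for $1.50 (total $1.50, still need 5.1 mg).
Take 3 servings of kale: +4.5 mg iron for $3.75 (total $5.25, still need 0.6 mg).
Take 1 serving of canned tuna: +0.6 mg iron for $1.10 (total $6.35, still need 0.0 mg).
Greedy by cheapest-per-mg is optimal for a single linear constraint, so the minimum cost is $6.35.

$6.35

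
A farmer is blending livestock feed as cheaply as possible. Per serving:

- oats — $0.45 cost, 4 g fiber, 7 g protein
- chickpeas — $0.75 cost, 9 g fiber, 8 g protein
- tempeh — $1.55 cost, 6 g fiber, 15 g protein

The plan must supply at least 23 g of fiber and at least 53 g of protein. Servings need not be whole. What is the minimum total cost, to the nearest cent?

This is a tiny linear program; its minimum lies at a vertex of the feasible set. List the vertices and price them.
oats only: max(23/4, 53/7) = 7.571 servings → $3.41.
chickpeas only: max(23/9, 53/8) = 6.625 servings → $4.97.
tempeh only: max(23/6, 53/15) = 3.833 servings → $5.94.
oats + chickpeas: the both-tight solution has a negative serving — not a feasible corner.
oats + tempeh with both tight: 1.5 servings and 2.833 servings → $5.07.
chickpeas + tempeh with both tight: 0.3103 servings and 3.368 servings → $5.45.
So the least-cost plan costs $3.41.

$3.41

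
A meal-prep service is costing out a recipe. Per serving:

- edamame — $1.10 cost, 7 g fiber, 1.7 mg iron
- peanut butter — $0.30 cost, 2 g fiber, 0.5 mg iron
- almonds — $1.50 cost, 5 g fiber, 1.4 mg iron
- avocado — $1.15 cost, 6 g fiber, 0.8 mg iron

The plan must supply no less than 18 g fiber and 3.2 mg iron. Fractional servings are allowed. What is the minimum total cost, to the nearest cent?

The cheapest plan sits at a corner of the feasible region — with two constraints it uses at most two foods.
edamame only: max(18/7, 3.2/1.7) = 2.571 servings → $2.83.
peanut butter only: max(18/2, 3.2/0.5) = 9 servings → $2.70.
almonds only: max(18/5, 3.2/1.4) = 3.6 servings → $5.40.
avocado only: max(18/6, 3.2/0.8) = 4 servings → $4.60.
edamame + peanut butter: intersection lies outside the first quadrant.
edamame + almonds: the both-tight solution has a negative serving — not a feasible corner.
edamame + avocado with both tight: 1.043 servings and 1.783 servings → $3.20.
peanut butter + almonds with both targets exact would need a negative amount; discard.
peanut butter + avocado with both tight: 3.429 servings and 1.857 servings → $3.16.
almonds + avocado with both tight: 1.091 servings and 2.091 servings → $4.04.
The minimum over all feasible corners is $2.70.

$2.70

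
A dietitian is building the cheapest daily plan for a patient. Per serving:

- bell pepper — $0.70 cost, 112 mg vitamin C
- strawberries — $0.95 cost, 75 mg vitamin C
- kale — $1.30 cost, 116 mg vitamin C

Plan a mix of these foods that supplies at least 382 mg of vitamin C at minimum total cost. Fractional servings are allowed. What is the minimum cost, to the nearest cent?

$2.39

Cost per mg of vitamin C: bell pepper $0.0063, kale $0.0112, strawberries $0.0127.
With no serving limits, use only bell pepper: 382 mg / 112 mg = 3.411 servings × $0.70 = $2.39.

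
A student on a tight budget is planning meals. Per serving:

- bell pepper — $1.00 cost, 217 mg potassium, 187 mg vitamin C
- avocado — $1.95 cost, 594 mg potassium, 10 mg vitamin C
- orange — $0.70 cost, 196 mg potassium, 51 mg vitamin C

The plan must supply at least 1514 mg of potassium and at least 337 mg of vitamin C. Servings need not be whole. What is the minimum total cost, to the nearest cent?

$5.34

For a min-cost LP with two ≥-constraints, a basic feasible solution has at most two positive variables.
bell pepper only: max(1514/217, 337/187) = 6.977 servings → $6.98.
avocado only: max(1514/594, 337/10) = 33.7 servings → $65.72.
orange only: max(1514/196, 337/51) = 7.724 servings → $5.41.
bell pepper + avocado with both tight: 1.699 servings and 1.928 servings → $5.46.
bell pepper + orange with both targets exact would need a negative amount; discard.
avocado + orange with both tight: 0.3939 servings and 6.531 servings → $5.34.
So the least-cost plan costs $5.34.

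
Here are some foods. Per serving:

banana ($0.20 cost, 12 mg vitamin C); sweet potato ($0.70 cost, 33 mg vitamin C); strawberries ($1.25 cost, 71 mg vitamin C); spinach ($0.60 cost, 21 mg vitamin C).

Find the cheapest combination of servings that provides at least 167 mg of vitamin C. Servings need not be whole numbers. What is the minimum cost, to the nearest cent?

Cost per mg of vitamin C: banana $0.0167, strawberries $0.0176, sweet potato $0.0212, spinach $0.0286.
With no serving limits, use only banana: 167 mg / 12 mg = 13.92 servings × $0.20 = $2.78.

$2.78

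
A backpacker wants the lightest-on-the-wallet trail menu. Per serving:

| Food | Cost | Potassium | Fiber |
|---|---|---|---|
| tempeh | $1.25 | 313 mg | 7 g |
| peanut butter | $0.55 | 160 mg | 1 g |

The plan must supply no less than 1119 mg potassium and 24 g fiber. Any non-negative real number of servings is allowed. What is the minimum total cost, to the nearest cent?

tempeh only: max(1119/313, 24/7) = 3.575 servings → $4.47.
peanut butter only: max(1119/160, 24/1) = 24 servings → $13.20.
tempeh + peanut butter with both tight: 3.372 servings and 0.3978 servings → $4.43.
Cheapest feasible corner: $4.43.

$4.43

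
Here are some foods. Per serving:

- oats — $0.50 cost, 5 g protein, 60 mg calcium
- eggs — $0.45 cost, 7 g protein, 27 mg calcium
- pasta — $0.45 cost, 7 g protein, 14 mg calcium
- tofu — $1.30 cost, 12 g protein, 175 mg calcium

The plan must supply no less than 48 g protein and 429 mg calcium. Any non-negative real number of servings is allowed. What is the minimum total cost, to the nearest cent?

oats only: max(48/5, 429/60) = 9.6 servings → $4.80.
eggs only: max(48/7, 429/27) = 15.89 servings → $7.15.
pasta only: max(48/7, 429/14) = 30.64 servings → $13.79.
tofu only: max(48/12, 429/175) = 4 servings → $5.20.
oats + eggs with both tight: 5.989 servings and 2.579 servings → $4.16.
oats + pasta with both tight: 6.66 servings and 2.1 servings → $4.28.
oats + tofu: the both-tight solution has a negative serving — not a feasible corner.
eggs + pasta with both targets exact would need a negative amount; discard.
eggs + tofu with both tight: 3.609 servings and 1.895 servings → $4.09.
pasta + tofu with both tight: 3.077 servings and 2.205 servings → $4.25.
Cheapest feasible corner: $4.09.

$4.09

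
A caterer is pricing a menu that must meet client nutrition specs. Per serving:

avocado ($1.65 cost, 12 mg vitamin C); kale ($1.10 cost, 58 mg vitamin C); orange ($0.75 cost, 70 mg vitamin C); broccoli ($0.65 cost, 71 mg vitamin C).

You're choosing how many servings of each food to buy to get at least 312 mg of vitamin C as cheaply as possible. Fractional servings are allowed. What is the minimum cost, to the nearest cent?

Cost per mg of vitamin C: broccoli $0.0092, orange $0.0107, kale $0.0190, avocado $0.1375.
With no serving limits, use only broccoli: 312 mg / 71 mg = 4.394 servings × $0.65 = $2.86.

$2.86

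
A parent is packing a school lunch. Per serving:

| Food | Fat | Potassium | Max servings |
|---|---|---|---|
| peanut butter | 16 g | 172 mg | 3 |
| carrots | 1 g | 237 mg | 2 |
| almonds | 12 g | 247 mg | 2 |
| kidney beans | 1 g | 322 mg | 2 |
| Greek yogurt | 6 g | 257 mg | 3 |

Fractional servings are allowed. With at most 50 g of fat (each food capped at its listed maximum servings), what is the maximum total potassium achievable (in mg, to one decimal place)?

Potassium per g fat: kidney beans 322, carrots 237, Greek yogurt 42.83, almonds 20.58, peanut butter 10.75.
Take 2 servings of kidney beans: uses 2 g fat, +644.0 mg potassium (running total 644.0 mg).
Take 2 servings of carrots: uses 2 g fat, +474.0 mg potassium (running total 1118.0 mg).
Take 3 servings of Greek yogurt: uses 18 g fat, +771.0 mg potassium (running total 1889.0 mg).
Take 2 servings of almonds: uses 24 g fat, +494.0 mg potassium (running total 2383.0 mg).
Take 0.25 servings of peanut butter: uses 4 g fat, +43.0 mg potassium (running total 2426.0 mg).
Filling greedily by potassium-per-g fat is optimal for one linear limit, giving 2426.0 mg.

2426.0 mg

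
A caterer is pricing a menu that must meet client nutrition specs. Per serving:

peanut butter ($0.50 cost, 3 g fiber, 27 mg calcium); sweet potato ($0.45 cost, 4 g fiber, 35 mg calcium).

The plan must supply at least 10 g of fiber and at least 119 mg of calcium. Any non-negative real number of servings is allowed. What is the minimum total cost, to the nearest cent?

Two binding constraints pin down two serving amounts, so the optimal mix uses at most two foods. The candidates are each food alone (scaled to the tighter of fiber/calcium) and each pair with both constraints tight.
peanut butter only: max(10/3, 119/27) = 4.407 servings → $2.20.
sweet potato only: max(10/4, 119/35) = 3.4 servings → $1.53.
peanut butter + sweet potato: the both-tight solution has a negative serving — not a feasible corner.
So the least-cost plan costs $1.53.

$1.53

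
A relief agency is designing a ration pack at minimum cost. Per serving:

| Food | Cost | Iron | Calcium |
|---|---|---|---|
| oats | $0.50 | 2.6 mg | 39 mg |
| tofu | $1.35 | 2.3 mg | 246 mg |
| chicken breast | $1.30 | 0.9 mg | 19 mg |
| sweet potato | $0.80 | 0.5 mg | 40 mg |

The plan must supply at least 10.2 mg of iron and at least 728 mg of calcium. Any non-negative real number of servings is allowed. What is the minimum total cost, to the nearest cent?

oats only: max(10.2/2.6, 728/39) = 18.67 servings → $9.33.
tofu only: max(10.2/2.3, 728/246) = 4.435 servings → $5.99.
chicken breast only: max(10.2/0.9, 728/19) = 38.32 servings → $49.81.
sweet potato only: max(10.2/0.5, 728/40) = 20.4 servings → $16.32.
oats + tofu with both tight: 1.518 servings and 2.719 servings → $4.43.
oats + chicken breast: intersection lies outside the first quadrant.
oats + sweet potato with both tight: 0.5207 servings and 17.69 servings → $14.41.
tofu + chicken breast with both tight: 2.597 servings and 4.698 servings → $9.61.
tofu + sweet potato: the both-tight solution has a negative serving — not a feasible corner.
chicken breast + sweet potato with both tight: 1.66 servings and 17.41 servings → $16.09.
So the least-cost plan costs $4.43.

$4.43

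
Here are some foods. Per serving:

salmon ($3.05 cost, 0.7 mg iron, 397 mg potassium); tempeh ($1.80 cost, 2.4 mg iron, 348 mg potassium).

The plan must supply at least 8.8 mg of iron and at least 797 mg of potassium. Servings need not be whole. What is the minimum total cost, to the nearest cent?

A basic optimal solution has at most two foods positive. Try each food alone and each pair with both targets met exactly.
salmon only: max(8.8/0.7, 797/397) = 12.57 servings → $38.34.
tempeh only: max(8.8/2.4, 797/348) = 3.667 servings → $6.60.
salmon + tempeh with both targets exact would need a negative amount; discard.
The minimum over all feasible corners is $6.60.

$6.60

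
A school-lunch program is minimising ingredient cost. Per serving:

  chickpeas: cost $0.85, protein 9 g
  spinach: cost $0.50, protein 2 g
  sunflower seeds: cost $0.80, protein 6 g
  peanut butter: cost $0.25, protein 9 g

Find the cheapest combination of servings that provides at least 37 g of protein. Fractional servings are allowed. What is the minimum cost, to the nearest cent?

$1.03

Cost per g of protein: peanut butter $0.0278, chickpeas $0.0944, sunflower seeds $0.1333, spinach $0.2500.
With no serving limits, use only peanut butter: 37 g / 9 g = 4.111 servings × $0.25 = $1.03.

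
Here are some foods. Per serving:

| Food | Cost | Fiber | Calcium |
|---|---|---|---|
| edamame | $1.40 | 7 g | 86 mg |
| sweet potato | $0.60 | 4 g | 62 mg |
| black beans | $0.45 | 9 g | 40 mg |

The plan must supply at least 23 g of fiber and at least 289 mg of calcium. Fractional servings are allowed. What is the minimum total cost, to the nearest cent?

$2.84

This is a tiny linear program; its minimum lies at a vertex of the feasible set. List the vertices and price them.
edamame only: max(23/7, 289/86) = 3.36 servings → $4.70.
sweet potato only: max(23/4, 289/62) = 5.75 servings → $3.45.
black beans only: max(23/9, 289/40) = 7.225 servings → $3.25.
edamame + sweet potato with both tight: 3 servings and 0.5 servings → $4.50.
edamame + black beans: the both-tight solution has a negative serving — not a feasible corner.
sweet potato + black beans with both tight: 4.224 servings and 0.6784 servings → $2.84.
The minimum over all feasible corners is $2.84.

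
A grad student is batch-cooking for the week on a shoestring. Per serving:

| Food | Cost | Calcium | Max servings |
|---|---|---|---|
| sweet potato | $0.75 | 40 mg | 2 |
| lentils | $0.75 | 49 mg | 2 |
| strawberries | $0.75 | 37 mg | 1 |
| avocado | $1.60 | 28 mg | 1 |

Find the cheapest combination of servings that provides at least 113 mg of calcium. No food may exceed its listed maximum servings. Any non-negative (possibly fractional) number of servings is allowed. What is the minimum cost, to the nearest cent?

$1.78

Cost per mg of calcium: lentils $0.0153, sweet potato $0.0187, strawberries $0.0203, avocado $0.0571.
Take 2 servings of lentils: +98.0 mg calcium for $1.50 (total $1.50, still need 15.0 mg).
Take 0.375 servings of sweet potato: +15.0 mg calcium for $0.28 (total $1.78, still need 0.0 mg).
Filling from the cheapest source first is optimal under one linear minimum: $1.78.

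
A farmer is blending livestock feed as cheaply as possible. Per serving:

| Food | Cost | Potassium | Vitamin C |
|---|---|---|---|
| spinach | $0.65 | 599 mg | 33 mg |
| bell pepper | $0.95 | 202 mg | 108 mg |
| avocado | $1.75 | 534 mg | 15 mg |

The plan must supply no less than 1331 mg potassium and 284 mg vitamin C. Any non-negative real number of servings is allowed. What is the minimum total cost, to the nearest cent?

$3.03

Compare the cost at each extreme point of the feasible region.
spinach only: max(1331/599, 284/33) = 8.606 servings → $5.59.
bell pepper only: max(1331/202, 284/108) = 6.589 servings → $6.26.
avocado only: max(1331/534, 284/15) = 18.93 servings → $33.13.
spinach + bell pepper with both tight: 1.489 servings and 2.175 servings → $3.03.
spinach + avocado with both targets exact would need a negative amount; discard.
bell pepper + avocado with both tight: 2.41 servings and 1.581 servings → $5.06.
The minimum over all feasible corners is $3.03.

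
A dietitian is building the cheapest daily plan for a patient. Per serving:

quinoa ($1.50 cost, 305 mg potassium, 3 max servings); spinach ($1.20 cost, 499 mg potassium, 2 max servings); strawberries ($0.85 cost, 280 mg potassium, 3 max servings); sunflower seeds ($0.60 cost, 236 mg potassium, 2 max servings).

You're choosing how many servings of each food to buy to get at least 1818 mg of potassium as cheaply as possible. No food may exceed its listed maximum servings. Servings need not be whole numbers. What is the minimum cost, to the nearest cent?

$4.66

Cost per mg of potassium: spinach $0.0024, sunflower seeds $0.0025, strawberries $0.0030, quinoa $0.0049.
Take 2 servings of spinach: +998.0 mg potassium for $2.40 (total $2.40, still need 820.0 mg).
Take 2 servings of sunflower seeds: +472.0 mg potassium for $1.20 (total $3.60, still need 348.0 mg).
Take 1.243 servings of strawberries: +348.0 mg potassium for $1.06 (total $4.66, still need 0.0 mg).
Greedy by cheapest-per-mg is optimal for a single linear constraint, so the minimum cost is $4.66.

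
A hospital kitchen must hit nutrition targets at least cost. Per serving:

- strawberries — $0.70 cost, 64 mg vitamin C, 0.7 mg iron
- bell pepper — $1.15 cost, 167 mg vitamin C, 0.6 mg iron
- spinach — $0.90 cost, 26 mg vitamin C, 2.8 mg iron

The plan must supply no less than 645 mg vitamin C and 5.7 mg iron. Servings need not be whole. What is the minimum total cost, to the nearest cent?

For a min-cost LP with two ≥-constraints, a basic feasible solution has at most two positive variables.
strawberries only: max(645/64, 5.7/0.7) = 10.08 servings → $7.05.
bell pepper only: max(645/167, 5.7/0.6) = 9.5 servings → $10.93.
spinach only: max(645/26, 5.7/2.8) = 24.81 servings → $22.33.
strawberries + bell pepper with both tight: 7.196 servings and 1.104 servings → $6.31.
strawberries + spinach with both targets exact would need a negative amount; discard.
bell pepper + spinach with both tight: 3.668 servings and 1.25 servings → $5.34.
The minimum over all feasible corners is $5.34.

$5.34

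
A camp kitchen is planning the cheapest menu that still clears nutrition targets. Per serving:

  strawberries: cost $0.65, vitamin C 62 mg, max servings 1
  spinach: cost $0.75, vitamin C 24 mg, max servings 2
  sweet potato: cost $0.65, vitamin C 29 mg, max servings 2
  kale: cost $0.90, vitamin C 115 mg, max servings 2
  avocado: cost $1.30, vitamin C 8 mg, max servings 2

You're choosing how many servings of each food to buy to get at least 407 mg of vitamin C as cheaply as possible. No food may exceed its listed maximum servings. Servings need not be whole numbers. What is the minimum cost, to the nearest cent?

$6.71

Cost per mg of vitamin C: kale $0.0078, strawberries $0.0105, sweet potato $0.0224, spinach $0.0312, avocado $0.1625.
Take 2 servings of kale: +230.0 mg vitamin C for $1.80 (total $1.80, still need 177.0 mg).
Take 1 serving of strawberries: +62.0 mg vitamin C for $0.65 (total $2.45, still need 115.0 mg).
Take 2 servings of sweet potato: +58.0 mg vitamin C for $1.30 (total $3.75, still need 57.0 mg).
Take 2 servings of spinach: +48.0 mg vitamin C for $1.50 (total $5.25, still need 9.0 mg).
Take 1.125 servings of avocado: +9.0 mg vitamin C for $1.46 (total $6.71, still need 0.0 mg).
Filling from the cheapest source first is optimal under one linear minimum: $6.71.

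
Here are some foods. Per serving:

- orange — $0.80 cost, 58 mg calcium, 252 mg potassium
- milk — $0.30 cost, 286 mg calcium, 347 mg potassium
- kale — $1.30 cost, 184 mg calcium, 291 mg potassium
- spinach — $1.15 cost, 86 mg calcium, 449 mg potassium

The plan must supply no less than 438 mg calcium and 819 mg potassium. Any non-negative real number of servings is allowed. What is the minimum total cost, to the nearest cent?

Compare the cost at each extreme point of the feasible region.
orange only: max(438/58, 819/252) = 7.552 servings → $6.04.
milk only: max(438/286, 819/347) = 2.36 servings → $0.71.
kale only: max(438/184, 819/291) = 2.814 servings → $3.66.
spinach only: max(438/86, 819/449) = 5.093 servings → $5.86.
orange + milk with both tight: 1.583 servings and 1.21 servings → $1.63.
orange + kale with both tight: 0.788 servings and 2.132 servings → $3.40.
orange + spinach with both targets exact would need a negative amount; discard.
milk + kale: intersection lies outside the first quadrant.
milk + spinach with both tight: 1.281 servings and 0.8344 servings → $1.34.
kale + spinach with both tight: 2.192 servings and 0.4035 servings → $3.31.
Cheapest feasible corner: $0.71.

$0.71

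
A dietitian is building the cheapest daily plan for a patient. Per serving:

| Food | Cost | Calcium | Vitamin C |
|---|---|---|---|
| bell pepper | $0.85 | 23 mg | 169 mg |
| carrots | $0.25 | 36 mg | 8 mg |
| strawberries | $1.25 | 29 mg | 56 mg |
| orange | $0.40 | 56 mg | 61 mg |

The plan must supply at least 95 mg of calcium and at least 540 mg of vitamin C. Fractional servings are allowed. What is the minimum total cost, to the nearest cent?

Check every corner: each single food scaled to meet both minima, and each pair solved so both constraints bind.
bell pepper only: max(95/23, 540/169) = 4.13 servings → $3.51.
carrots only: max(95/36, 540/8) = 67.5 servings → $16.88.
strawberries only: max(95/29, 540/56) = 9.643 servings → $12.05.
orange only: max(95/56, 540/61) = 8.852 servings → $3.54.
bell pepper + carrots with both tight: 3.166 servings and 0.6161 servings → $2.85.
bell pepper + strawberries with both tight: 2.862 servings and 1.006 servings → $3.69.
bell pepper + orange with both tight: 3.033 servings and 0.4509 servings → $2.76.
carrots + strawberries: intersection lies outside the first quadrant.
carrots + orange: the both-tight solution has a negative serving — not a feasible corner.
strawberries + orange: intersection lies outside the first quadrant.
Cheapest feasible corner: $2.76.

$2.76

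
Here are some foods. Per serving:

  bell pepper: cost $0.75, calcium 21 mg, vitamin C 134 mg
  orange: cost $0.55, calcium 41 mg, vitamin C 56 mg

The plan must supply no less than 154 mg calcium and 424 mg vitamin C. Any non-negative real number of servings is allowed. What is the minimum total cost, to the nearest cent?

$3.02

With two linear requirements the optimum uses one or two foods; enumerate the corners.
bell pepper only: max(154/21, 424/134) = 7.333 servings → $5.50.
orange only: max(154/41, 424/56) = 7.571 servings → $4.16.
bell pepper + orange with both tight: 2.029 servings and 2.717 servings → $3.02.
The minimum over all feasible corners is $3.02.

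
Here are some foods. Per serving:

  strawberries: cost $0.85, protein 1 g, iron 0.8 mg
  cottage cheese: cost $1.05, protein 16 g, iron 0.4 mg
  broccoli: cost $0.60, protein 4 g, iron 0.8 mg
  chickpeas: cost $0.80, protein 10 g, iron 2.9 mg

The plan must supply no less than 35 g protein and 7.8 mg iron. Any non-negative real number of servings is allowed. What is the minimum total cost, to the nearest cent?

$2.67

This is a tiny linear program; its minimum lies at a vertex of the feasible set. List the vertices and price them.
strawberries only: max(35/1, 7.8/0.8) = 35 servings → $29.75.
cottage cheese only: max(35/16, 7.8/0.4) = 19.5 servings → $20.48.
broccoli only: max(35/4, 7.8/0.8) = 9.75 servings → $5.85.
chickpeas only: max(35/10, 7.8/2.9) = 3.5 servings → $2.80.
strawberries + cottage cheese with both tight: 8.935 servings and 1.629 servings → $9.31.
strawberries + broccoli with both tight: 1.333 servings and 8.417 servings → $6.18.
strawberries + chickpeas: intersection lies outside the first quadrant.
cottage cheese + broccoli with both targets exact would need a negative amount; discard.
cottage cheese + chickpeas with both tight: 0.5542 servings and 2.613 servings → $2.67.
broccoli + chickpeas with both tight: 6.528 servings and 0.8889 servings → $4.63.
The minimum over all feasible corners is $2.67.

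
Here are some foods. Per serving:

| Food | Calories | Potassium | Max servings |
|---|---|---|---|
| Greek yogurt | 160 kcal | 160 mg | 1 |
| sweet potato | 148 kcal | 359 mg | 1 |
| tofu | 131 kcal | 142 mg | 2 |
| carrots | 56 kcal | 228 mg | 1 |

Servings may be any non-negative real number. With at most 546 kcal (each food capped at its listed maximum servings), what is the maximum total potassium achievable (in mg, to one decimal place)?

Potassium per kcal: carrots 4.071, sweet potato 2.426, tofu 1.084, Greek yogurt 1.
Take 1 serving of carrots: uses 56 kcal, +228.0 mg potassium (running total 228.0 mg).
Take 1 serving of sweet potato: uses 148 kcal, +359.0 mg potassium (running total 587.0 mg).
Take 2 servings of tofu: uses 262 kcal, +284.0 mg potassium (running total 871.0 mg).
Take 0.5 servings of Greek yogurt: uses 80 kcal, +80.0 mg potassium (running total 951.0 mg).
Filling greedily by potassium-per-kcal is optimal for one linear limit, giving 951.0 mg.

951.0 mg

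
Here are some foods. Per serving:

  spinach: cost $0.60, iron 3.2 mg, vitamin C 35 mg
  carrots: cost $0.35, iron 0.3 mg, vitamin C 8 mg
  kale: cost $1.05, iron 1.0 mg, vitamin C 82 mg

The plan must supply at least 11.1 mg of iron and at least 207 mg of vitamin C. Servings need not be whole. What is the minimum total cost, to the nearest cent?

$3.12

spinach only: max(11.1/3.2, 207/35) = 5.914 servings → $3.55.
carrots only: max(11.1/0.3, 207/8) = 37 servings → $12.95.
kale only: max(11.1/1.0, 207/82) = 11.1 servings → $11.65.
spinach + carrots with both tight: 1.768 servings and 18.14 servings → $7.41.
spinach + kale with both tight: 3.092 servings and 1.204 servings → $3.12.
carrots + kale: the both-tight solution has a negative serving — not a feasible corner.
The minimum over all feasible corners is $3.12.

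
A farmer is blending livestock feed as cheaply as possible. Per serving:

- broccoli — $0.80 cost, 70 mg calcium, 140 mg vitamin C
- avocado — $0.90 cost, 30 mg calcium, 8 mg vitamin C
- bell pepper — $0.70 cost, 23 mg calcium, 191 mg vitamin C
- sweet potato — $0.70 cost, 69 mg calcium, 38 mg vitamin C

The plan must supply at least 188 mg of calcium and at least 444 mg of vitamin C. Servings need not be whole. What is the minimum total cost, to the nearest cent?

$2.35

Compare the cost at each extreme point of the feasible region.
broccoli only: max(188/70, 444/140) = 3.171 servings → $2.54.
avocado only: max(188/30, 444/8) = 55.5 servings → $49.95.
bell pepper only: max(188/23, 444/191) = 8.174 servings → $5.72.
sweet potato only: max(188/69, 444/38) = 11.68 servings → $8.18.
broccoli + avocado: intersection lies outside the first quadrant.
broccoli + bell pepper with both tight: 2.532 servings and 0.469 servings → $2.35.
broccoli + sweet potato: intersection lies outside the first quadrant.
avocado + bell pepper with both tight: 4.633 servings and 2.131 servings → $5.66.
avocado + sweet potato with both targets exact would need a negative amount; discard.
bell pepper + sweet potato with both tight: 1.909 servings and 2.088 servings → $2.80.
The minimum over all feasible corners is $2.35.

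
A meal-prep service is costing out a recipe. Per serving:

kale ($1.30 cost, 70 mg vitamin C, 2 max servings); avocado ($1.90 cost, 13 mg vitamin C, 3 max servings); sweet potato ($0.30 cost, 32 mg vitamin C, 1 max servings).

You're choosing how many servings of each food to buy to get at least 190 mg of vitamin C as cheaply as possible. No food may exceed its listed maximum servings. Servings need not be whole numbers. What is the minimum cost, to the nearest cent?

$5.53

Cost per mg of vitamin C: sweet potato $0.0094, kale $0.0186, avocado $0.1462.
Take 1 serving of sweet potato: +32.0 mg vitamin C for $0.30 (total $0.30, still need 158.0 mg).
Take 2 servings of kale: +140.0 mg vitamin C for $2.60 (total $2.90, still need 18.0 mg).
Take 1.385 servings of avocado: +18.0 mg vitamin C for $2.63 (total $5.53, still need 0.0 mg).
Greedy by cheapest-per-mg is optimal for a single linear constraint, so the minimum cost is $5.53.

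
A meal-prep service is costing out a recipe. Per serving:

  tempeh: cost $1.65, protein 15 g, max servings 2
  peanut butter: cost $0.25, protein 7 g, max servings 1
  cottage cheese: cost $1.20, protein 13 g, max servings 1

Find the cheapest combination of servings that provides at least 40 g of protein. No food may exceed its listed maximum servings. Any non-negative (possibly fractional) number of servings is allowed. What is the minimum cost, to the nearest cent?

$3.65

Cost per g of protein: peanut butter $0.0357, cottage cheese $0.0923, tempeh $0.1100.
Take 1 serving of peanut butter: +7.0 g protein for $0.25 (total $0.25, still need 33.0 g).
Take 1 serving of cottage cheese: +13.0 g protein for $1.20 (total $1.45, still need 20.0 g).
Take 1.333 servings of tempeh: +20.0 g protein for $2.20 (total $3.65, still need 0.0 g).
Greedy by cheapest-per-g is optimal for a single linear constraint, so the minimum cost is $3.65.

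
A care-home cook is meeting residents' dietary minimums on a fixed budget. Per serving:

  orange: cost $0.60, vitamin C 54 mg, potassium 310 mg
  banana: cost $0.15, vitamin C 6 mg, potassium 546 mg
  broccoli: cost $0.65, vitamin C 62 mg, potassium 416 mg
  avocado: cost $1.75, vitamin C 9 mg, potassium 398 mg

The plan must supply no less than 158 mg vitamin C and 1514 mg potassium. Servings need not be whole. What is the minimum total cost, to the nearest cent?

With two linear requirements the optimum uses one or two foods; enumerate the corners.
orange only: max(158/54, 1514/310) = 4.884 servings → $2.93.
banana only: max(158/6, 1514/546) = 26.33 servings → $3.95.
broccoli only: max(158/62, 1514/416) = 3.639 servings → $2.37.
avocado only: max(158/9, 1514/398) = 17.56 servings → $30.72.
orange + banana with both tight: 2.794 servings and 1.187 servings → $1.85.
orange + broccoli: the both-tight solution has a negative serving — not a feasible corner.
orange + avocado with both tight: 2.634 servings and 1.753 servings → $4.65.
banana + broccoli with both tight: 0.8974 servings and 2.462 servings → $1.73.
banana + avocado: intersection lies outside the first quadrant.
broccoli + avocado with both tight: 2.353 servings and 1.344 servings → $3.88.
So the least-cost plan costs $1.73.

$1.73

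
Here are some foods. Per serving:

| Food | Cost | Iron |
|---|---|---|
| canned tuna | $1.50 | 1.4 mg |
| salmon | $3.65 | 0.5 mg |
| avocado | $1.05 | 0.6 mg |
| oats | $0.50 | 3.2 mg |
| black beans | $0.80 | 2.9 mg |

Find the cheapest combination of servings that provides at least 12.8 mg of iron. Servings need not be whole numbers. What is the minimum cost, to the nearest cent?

$2.00

Cost per mg of iron: oats $0.1562, black beans $0.2759, canned tuna $1.0714, avocado $1.7500, salmon $7.3000.
With no serving limits, use only oats: 12.8 mg / 3.2 mg = 4 servings × $0.50 = $2.00.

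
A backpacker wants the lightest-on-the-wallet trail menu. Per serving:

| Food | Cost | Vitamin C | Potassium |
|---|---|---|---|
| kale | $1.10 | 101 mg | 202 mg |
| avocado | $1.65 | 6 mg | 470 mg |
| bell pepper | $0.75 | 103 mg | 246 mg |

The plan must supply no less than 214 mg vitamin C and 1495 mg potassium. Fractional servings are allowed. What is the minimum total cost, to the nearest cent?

With two linear requirements the optimum uses one or two foods; enumerate the corners.
kale only: max(214/101, 1495/202) = 7.401 servings → $8.14.
avocado only: max(214/6, 1495/470) = 35.67 servings → $58.85.
bell pepper only: max(214/103, 1495/246) = 6.077 servings → $4.56.
kale + avocado with both tight: 1.98 servings and 2.33 servings → $6.02.
kale + bell pepper: the both-tight solution has a negative serving — not a feasible corner.
avocado + bell pepper with both tight: 2.159 servings and 1.952 servings → $5.03.
So the least-cost plan costs $4.56.

$4.56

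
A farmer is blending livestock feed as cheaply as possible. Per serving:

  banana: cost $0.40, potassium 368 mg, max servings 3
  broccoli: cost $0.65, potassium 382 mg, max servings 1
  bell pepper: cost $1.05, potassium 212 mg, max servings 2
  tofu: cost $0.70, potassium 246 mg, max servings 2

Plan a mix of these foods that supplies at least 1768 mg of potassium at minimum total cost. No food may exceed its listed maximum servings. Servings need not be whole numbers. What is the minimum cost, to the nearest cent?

Cost per mg of potassium: banana $0.0011, broccoli $0.0017, tofu $0.0028, bell pepper $0.0050.
Take 3 servings of banana: +1104.0 mg potassium for $1.20 (total $1.20, still need 664.0 mg).
Take 1 serving of broccoli: +382.0 mg potassium for $0.65 (total $1.85, still need 282.0 mg).
Take 1.146 servings of tofu: +282.0 mg potassium for $0.80 (total $2.65, still need 0.0 mg).
Filling from the cheapest source first is optimal under one linear minimum: $2.65.

$2.65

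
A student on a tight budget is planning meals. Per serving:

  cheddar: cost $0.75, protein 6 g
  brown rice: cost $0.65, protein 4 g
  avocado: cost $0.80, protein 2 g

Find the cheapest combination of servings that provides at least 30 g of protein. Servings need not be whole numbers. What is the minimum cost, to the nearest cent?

$3.75

Cost per g of protein: cheddar $0.1250, brown rice $0.1625, avocado $0.4000.
With no serving limits, use only cheddar: 30 g / 6 g = 5 servings × $0.75 = $3.75.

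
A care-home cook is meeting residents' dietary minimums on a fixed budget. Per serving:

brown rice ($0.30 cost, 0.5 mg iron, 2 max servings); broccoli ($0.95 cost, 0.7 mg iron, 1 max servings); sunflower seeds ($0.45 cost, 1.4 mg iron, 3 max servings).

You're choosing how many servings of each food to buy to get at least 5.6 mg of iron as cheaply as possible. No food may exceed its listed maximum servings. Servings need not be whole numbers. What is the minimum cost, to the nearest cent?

Cost per mg of iron: sunflower seeds $0.3214, brown rice $0.6000, broccoli $1.3571.
Take 3 servings of sunflower seeds: +4.2 mg iron for $1.35 (total $1.35, still need 1.4 mg).
Take 2 servings of brown rice: +1.0 mg iron for $0.60 (total $1.95, still need 0.4 mg).
Take 0.5714 servings of broccoli: +0.4 mg iron for $0.54 (total $2.49, still need 0.0 mg).
Filling from the cheapest source first is optimal under one linear minimum: $2.49.

$2.49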